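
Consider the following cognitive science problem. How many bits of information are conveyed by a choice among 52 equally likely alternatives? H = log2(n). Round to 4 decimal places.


H = log2(n)
H = log2(52)
= 5.7004


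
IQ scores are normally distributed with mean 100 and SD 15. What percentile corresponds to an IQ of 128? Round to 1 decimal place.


z = (IQ - mean) / SD
z = (128 - 100) / 15 = 1.8667
Percentile = Phi(1.8667) * 100
Phi(1.8667) = 0.969028
= 96.9


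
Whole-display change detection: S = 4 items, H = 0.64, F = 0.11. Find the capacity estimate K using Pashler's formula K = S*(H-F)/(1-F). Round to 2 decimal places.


K = S * (H - F) / (1 - F)
H - F = 0.53
1 - F = 0.89
K = 4 * 0.53 / 0.89
= 2.38


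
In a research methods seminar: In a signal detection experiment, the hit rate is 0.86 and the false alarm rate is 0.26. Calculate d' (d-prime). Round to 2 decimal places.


d' = z(HR) - z(FAR)
z(0.86) = 1.0803
z(0.26) = -0.6433
d' = 1.0803 - -0.6433
= 1.72


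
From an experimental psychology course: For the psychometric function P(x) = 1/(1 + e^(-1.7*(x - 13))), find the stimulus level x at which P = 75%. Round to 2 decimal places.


At P = 0.75: 0.75 = 1/(1 + e^(-k*(x-x0)))
Solving: e^(-k*(x-x0)) = 1/3
x = x0 + ln(3)/k
ln(3) = 1.0986
x = 13 + 1.0986/1.7
= 13 + 0.6462
= 13.65


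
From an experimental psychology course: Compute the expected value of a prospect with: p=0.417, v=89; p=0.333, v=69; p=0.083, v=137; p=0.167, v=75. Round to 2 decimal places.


EU = sum(p_i * v_i)
0.417 * 89 = 37.113
0.333 * 69 = 22.977
0.083 * 137 = 11.371
0.167 * 75 = 12.525
EU = 37.113 + 22.977 + 11.371 + 12.525
= 83.99


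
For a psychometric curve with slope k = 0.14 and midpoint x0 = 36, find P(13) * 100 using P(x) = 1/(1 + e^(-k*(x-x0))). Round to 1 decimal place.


P(x) = 1/(1 + e^(-0.14*(13 - 36)))
Exponent = -0.14 * -23 = 3.22
e^(3.22) = 25.02812
P = 1/(1 + 25.02812) = 0.03842
Percentage = 3.8


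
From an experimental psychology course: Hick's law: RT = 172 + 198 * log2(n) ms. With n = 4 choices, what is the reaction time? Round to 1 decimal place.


RT = 172 + 198 * log2(4)
log2(4) = 2.0
RT = 172 + 198 * 2.0
= 172 + 396.0
= 568.0 ms


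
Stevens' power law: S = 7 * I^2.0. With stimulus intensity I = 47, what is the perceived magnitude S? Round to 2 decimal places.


S = 7 * 47^2.0
47^2.0 = 2209.0
S = 7 * 2209.0
= 15463.00


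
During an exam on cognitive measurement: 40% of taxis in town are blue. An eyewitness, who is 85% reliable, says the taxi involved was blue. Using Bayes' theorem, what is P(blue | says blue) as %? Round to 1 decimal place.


P(blue | says blue) = P(says blue | blue)*P(blue) / [P(says blue | blue)*P(blue) + P(says blue | not blue)*P(not blue)]
Numerator = 0.85 * 0.4 = 0.34
False identification = 0.15 * 0.6 = 0.09
P = 0.34 / (0.34 + 0.09)
= 0.34 / 0.43
As percentage = 79.1


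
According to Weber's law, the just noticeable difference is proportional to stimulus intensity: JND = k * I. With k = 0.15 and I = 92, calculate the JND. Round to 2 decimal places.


JND = k * I
JND = 0.15 * 92
= 13.80


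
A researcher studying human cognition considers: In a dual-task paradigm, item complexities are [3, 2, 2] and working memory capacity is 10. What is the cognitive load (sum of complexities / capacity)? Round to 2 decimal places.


Total complexity = 3 + 2 + 2 = 7
Load = total / capacity = 7 / 10
= 0.70


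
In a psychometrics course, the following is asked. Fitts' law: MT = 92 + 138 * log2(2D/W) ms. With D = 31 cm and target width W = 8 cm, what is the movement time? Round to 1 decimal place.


MT = 92 + 138 * log2(2*31/8)
2D/W = 7.75
log2(7.75) = 2.9542
MT = 92 + 138 * 2.9542
= 499.7 ms


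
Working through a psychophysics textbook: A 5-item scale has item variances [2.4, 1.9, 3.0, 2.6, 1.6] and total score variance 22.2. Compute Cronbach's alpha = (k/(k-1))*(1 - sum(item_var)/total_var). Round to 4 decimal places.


alpha = (k/(k-1)) * (1 - sum(s_i^2)/s_total^2)
sum(item variances) = 11.5
k/(k-1) = 5/4 = 1.25
1 - 11.5/22.2 = 1 - 0.518018 = 0.481982
alpha = 1.25 * 0.481982
= 0.6025


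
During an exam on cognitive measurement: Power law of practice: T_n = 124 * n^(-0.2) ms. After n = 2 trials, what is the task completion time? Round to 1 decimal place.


T_n = 124 * 2^(-0.2)
2^(-0.2) = 0.870551
T_n = 124 * 0.870551
= 107.9 ms


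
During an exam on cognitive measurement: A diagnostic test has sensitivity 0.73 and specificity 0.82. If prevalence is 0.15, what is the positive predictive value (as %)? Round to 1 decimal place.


PPV = (sens * prev) / (sens * prev + (1-spec) * (1-prev))
Numerator = 0.73 * 0.15 = 0.1095
P(positive and no disease) = (1 - spec) * (1 - prev) = (1 - 0.82) * (1 - 0.15) = 0.153
Denominator = 0.1095 + 0.153 = 0.2625
PPV = 0.1095 / 0.2625 = 0.417143
As percentage = 41.7


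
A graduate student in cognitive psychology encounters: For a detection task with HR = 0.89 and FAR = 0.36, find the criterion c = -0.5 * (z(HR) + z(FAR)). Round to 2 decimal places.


c = -0.5 * (z(HR) + z(FAR))
z(0.89) = 1.2265
z(0.36) = -0.3585
c = -0.5 * (1.2265 + -0.3585)
= -0.5 * 0.868
= -0.43


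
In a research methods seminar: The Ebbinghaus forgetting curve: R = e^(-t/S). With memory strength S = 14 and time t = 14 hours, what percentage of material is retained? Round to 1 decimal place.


R = e^(-t/S)
-t/S = -14/14 = -1.0
R = e^(-1.0) = 0.367879
Percentage = 0.367879 * 100
= 36.8


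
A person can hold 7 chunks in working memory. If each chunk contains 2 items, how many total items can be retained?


Total items = chunks * items_per_chunk
= 7 * 2
= 14


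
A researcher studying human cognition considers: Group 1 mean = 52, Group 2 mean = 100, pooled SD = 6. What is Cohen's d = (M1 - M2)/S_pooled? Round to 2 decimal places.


Cohen's d = (M1 - M2) / S_pooled
= (52 - 100) / 6
= -48 / 6
= -8.00


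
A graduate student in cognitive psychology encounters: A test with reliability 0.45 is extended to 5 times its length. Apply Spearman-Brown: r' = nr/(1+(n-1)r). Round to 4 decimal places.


r_new = n*r / (1 + (n-1)*r)
Numerator = 5 * 0.45 = 2.25
Denominator = 1 + 4 * 0.45 = 2.8
r_new = 2.25 / 2.8
= 0.8036


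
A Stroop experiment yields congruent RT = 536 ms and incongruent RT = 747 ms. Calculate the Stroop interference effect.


Stroop effect = RT(incongruent) - RT(congruent)
= 747 - 536
= 211 ms


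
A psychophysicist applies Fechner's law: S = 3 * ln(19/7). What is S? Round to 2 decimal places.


S = 3 * ln(19/7)
I/I0 = 2.714286
ln(2.714286) = 0.9985
S = 3 * 0.9985
= 3.00


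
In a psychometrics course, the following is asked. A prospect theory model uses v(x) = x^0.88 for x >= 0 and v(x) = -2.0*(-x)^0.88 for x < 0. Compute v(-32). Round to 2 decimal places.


Since x = -32 < 0, use v(x) = -lambda*(-x)^alpha
(-x) = 32
32^0.88 = 21.1121
v(-32) = -2.0 * 21.1121
= -42.22


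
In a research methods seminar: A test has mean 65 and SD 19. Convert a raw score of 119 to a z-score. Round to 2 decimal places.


z = (X - mu) / sigma
= (119 - 65) / 19
= 54 / 19
= 2.84


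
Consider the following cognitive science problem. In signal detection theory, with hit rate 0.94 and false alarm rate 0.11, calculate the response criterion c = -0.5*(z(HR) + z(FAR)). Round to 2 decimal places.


c = -0.5 * (z(HR) + z(FAR))
z(0.94) = 1.5548
z(0.11) = -1.2265
c = -0.5 * (1.5548 + -1.2265)
= -0.5 * 0.3283
= -0.16


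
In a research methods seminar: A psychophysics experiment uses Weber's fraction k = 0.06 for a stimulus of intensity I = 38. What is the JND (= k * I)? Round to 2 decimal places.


JND = k * I
JND = 0.06 * 38
= 2.28


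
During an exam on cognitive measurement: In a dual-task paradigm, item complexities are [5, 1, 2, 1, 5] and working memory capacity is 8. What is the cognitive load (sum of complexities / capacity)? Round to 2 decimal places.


Total complexity = 5 + 1 + 2 + 1 + 5 = 14
Load = total / capacity = 14 / 8
= 1.75


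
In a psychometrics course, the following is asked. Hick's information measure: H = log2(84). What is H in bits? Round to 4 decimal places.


H = log2(n)
H = log2(84)
= 6.3923


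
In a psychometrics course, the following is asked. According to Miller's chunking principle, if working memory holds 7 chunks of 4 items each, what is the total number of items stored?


Total items = chunks * items_per_chunk
= 7 * 4
= 28


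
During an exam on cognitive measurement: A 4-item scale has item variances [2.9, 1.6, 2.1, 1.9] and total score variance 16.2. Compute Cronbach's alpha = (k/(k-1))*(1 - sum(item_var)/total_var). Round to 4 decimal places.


alpha = (k/(k-1)) * (1 - sum(s_i^2)/s_total^2)
sum(item variances) = 8.5
k/(k-1) = 4/3 = 1.333333
1 - 8.5/16.2 = 1 - 0.524691 = 0.475309
alpha = 1.333333 * 0.475309
= 0.6337


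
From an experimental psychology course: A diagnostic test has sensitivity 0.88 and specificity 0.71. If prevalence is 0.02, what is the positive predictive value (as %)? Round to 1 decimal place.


PPV = (sens * prev) / (sens * prev + (1-spec) * (1-prev))
Numerator = 0.88 * 0.02 = 0.0176
P(positive and no disease) = (1 - spec) * (1 - prev) = (1 - 0.71) * (1 - 0.02) = 0.2842
Denominator = 0.0176 + 0.2842 = 0.3018
PPV = 0.0176 / 0.3018 = 0.058317
As percentage = 5.8


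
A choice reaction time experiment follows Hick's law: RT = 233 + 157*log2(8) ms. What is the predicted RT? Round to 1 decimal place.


RT = 233 + 157 * log2(8)
log2(8) = 3.0
RT = 233 + 157 * 3.0
= 233 + 471.0
= 704.0 ms


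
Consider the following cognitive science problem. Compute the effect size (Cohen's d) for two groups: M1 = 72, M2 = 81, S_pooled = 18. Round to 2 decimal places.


Cohen's d = (M1 - M2) / S_pooled
= (72 - 81) / 18
= -9 / 18
= -0.50


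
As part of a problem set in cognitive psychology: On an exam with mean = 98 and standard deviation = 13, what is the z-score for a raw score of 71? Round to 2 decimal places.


z = (X - mu) / sigma
= (71 - 98) / 13
= -27 / 13
= -2.08


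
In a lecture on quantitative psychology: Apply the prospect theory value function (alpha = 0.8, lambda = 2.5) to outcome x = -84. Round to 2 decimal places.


Since x = -84 < 0, use v(x) = -lambda*(-x)^alpha
(-x) = 84
84^0.8 = 34.6277
v(-84) = -2.5 * 34.6277
= -86.57


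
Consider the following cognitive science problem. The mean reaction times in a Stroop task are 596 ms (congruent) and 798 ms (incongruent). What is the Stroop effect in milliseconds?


Stroop effect = RT(incongruent) - RT(congruent)
= 798 - 596
= 202 ms


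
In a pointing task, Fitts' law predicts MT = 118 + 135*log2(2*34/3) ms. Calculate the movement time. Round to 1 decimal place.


MT = 118 + 135 * log2(2*34/3)
2D/W = 22.666667
log2(22.666667) = 4.5025
MT = 118 + 135 * 4.5025
= 725.8 ms


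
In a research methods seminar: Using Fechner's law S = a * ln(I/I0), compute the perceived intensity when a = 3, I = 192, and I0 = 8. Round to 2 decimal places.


S = 3 * ln(192/8)
I/I0 = 24.0
ln(24.0) = 3.1781
S = 3 * 3.1781
= 9.53


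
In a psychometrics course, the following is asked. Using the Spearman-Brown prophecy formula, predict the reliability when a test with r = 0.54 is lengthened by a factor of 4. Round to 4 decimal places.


r_new = n*r / (1 + (n-1)*r)
Numerator = 4 * 0.54 = 2.16
Denominator = 1 + 3 * 0.54 = 2.62
r_new = 2.16 / 2.62
= 0.8244


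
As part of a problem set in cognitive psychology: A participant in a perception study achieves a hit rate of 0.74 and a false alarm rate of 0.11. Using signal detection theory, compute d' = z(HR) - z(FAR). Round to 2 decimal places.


d' = z(HR) - z(FAR)
z(0.74) = 0.6433
z(0.11) = -1.2265
d' = 0.6433 - -1.2265
= 1.87


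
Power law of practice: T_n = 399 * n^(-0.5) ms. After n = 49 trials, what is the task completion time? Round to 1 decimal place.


T_n = 399 * 49^(-0.5)
49^(-0.5) = 0.142857
T_n = 399 * 0.142857
= 57.0 ms


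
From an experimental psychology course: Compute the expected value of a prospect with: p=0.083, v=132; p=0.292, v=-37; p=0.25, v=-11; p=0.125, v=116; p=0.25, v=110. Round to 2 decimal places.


EU = sum(p_i * v_i)
0.083 * 132 = 10.956
0.292 * -37 = -10.804
0.25 * -11 = -2.75
0.125 * 116 = 14.5
0.25 * 110 = 27.5
EU = 10.956 + -10.804 + -2.75 + 14.5 + 27.5
= 39.40


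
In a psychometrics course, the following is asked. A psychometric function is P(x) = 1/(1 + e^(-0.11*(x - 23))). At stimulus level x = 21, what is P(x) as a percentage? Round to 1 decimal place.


P(x) = 1/(1 + e^(-0.11*(21 - 23)))
Exponent = -0.11 * -2 = 0.22
e^(0.22) = 1.246077
P = 1/(1 + 1.246077) = 0.445221
Percentage = 44.5


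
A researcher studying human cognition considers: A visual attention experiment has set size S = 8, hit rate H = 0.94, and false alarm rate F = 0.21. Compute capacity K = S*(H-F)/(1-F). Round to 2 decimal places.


K = S * (H - F) / (1 - F)
H - F = 0.73
1 - F = 0.79
K = 8 * 0.73 / 0.79
= 7.39


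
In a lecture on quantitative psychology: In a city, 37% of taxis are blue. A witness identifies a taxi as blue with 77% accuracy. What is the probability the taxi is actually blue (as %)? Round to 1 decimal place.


P(blue | says blue) = P(says blue | blue)*P(blue) / [P(says blue | blue)*P(blue) + P(says blue | not blue)*P(not blue)]
Numerator = 0.77 * 0.37 = 0.2849
False identification = 0.23 * 0.63 = 0.1449
P = 0.2849 / (0.2849 + 0.1449)
= 0.2849 / 0.4298
As percentage = 66.3


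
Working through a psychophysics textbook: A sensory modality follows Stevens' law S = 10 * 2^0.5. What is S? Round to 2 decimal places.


S = 10 * 2^0.5
2^0.5 = 1.4142
S = 10 * 1.4142
= 14.14


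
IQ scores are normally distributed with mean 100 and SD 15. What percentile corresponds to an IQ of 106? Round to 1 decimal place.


z = (IQ - mean) / SD
z = (106 - 100) / 15 = 0.4
Percentile = Phi(0.4) * 100
Phi(0.4) = 0.655422
= 65.5


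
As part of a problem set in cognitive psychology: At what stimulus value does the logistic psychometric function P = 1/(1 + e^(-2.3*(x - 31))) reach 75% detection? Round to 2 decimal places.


At P = 0.75: 0.75 = 1/(1 + e^(-k*(x-x0)))
Solving: e^(-k*(x-x0)) = 1/3
x = x0 + ln(3)/k
ln(3) = 1.0986
x = 31 + 1.0986/2.3
= 31 + 0.4777
= 31.48


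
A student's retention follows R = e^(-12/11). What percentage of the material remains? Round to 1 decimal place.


R = e^(-t/S)
-t/S = -12/11 = -1.090909
R = e^(-1.090909) = 0.335911
Percentage = 0.335911 * 100
= 33.6


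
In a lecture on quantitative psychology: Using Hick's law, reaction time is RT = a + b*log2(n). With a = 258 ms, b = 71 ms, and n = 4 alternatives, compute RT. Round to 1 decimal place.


RT = 258 + 71 * log2(4)
log2(4) = 2.0
RT = 258 + 71 * 2.0
= 258 + 142.0
= 400.0 ms


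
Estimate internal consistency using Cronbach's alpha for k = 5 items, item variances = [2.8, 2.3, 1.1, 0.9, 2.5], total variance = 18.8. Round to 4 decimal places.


alpha = (k/(k-1)) * (1 - sum(s_i^2)/s_total^2)
sum(item variances) = 9.6
k/(k-1) = 5/4 = 1.25
1 - 9.6/18.8 = 1 - 0.510638 = 0.489362
alpha = 1.25 * 0.489362
= 0.6117


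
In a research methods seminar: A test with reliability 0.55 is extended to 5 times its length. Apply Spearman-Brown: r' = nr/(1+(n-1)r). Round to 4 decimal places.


r_new = n*r / (1 + (n-1)*r)
Numerator = 5 * 0.55 = 2.75
Denominator = 1 + 4 * 0.55 = 3.2
r_new = 2.75 / 3.2
= 0.8594


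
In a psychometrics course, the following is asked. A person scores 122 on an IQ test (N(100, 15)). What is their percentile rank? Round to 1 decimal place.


z = (IQ - mean) / SD
z = (122 - 100) / 15 = 1.4667
Percentile = Phi(1.4667) * 100
Phi(1.4667) = 0.928771
= 92.9


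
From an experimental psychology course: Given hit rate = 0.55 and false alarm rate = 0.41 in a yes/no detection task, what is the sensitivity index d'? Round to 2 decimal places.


d' = z(HR) - z(FAR)
z(0.55) = 0.1257
z(0.41) = -0.2275
d' = 0.1257 - -0.2275
= 0.35


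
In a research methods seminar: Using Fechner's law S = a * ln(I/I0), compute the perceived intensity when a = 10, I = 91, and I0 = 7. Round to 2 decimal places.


S = 10 * ln(91/7)
I/I0 = 13.0
ln(13.0) = 2.5649
S = 10 * 2.5649
= 25.65


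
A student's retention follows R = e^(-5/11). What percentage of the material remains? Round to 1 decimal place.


R = e^(-t/S)
-t/S = -5/11 = -0.454545
R = e^(-0.454545) = 0.634737
Percentage = 0.634737 * 100
= 63.5


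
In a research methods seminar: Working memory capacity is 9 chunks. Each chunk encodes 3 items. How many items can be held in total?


Total items = chunks * items_per_chunk
= 9 * 3
= 27


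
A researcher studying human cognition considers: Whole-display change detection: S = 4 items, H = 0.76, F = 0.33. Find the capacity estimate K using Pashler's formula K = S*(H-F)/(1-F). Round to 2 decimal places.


K = S * (H - F) / (1 - F)
H - F = 0.43
1 - F = 0.67
K = 4 * 0.43 / 0.67
= 2.57


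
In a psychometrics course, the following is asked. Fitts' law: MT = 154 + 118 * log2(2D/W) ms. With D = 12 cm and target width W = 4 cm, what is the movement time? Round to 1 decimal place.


MT = 154 + 118 * log2(2*12/4)
2D/W = 6.0
log2(6.0) = 2.585
MT = 154 + 118 * 2.585
= 459.0 ms


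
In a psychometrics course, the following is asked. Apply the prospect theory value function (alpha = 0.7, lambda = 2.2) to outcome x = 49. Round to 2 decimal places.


Since x = 49 >= 0, use v(x) = x^0.7
49^0.7 = 15.2453
v(49) = 15.25


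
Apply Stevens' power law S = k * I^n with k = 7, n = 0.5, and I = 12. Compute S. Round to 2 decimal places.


S = 7 * 12^0.5
12^0.5 = 3.4641
S = 7 * 3.4641
= 24.25


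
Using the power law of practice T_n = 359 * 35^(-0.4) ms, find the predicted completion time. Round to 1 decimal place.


T_n = 359 * 35^(-0.4)
35^(-0.4) = 0.241197
T_n = 359 * 0.241197
= 86.6 ms


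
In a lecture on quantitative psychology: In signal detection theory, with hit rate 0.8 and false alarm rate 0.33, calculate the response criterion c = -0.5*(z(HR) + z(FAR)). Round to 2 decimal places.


c = -0.5 * (z(HR) + z(FAR))
z(0.8) = 0.8416
z(0.33) = -0.4399
c = -0.5 * (0.8416 + -0.4399)
= -0.5 * 0.4017
= -0.20


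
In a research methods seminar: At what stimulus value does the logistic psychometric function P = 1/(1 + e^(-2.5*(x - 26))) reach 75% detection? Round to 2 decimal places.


At P = 0.75: 0.75 = 1/(1 + e^(-k*(x-x0)))
Solving: e^(-k*(x-x0)) = 1/3
x = x0 + ln(3)/k
ln(3) = 1.0986
x = 26 + 1.0986/2.5
= 26 + 0.4394
= 26.44


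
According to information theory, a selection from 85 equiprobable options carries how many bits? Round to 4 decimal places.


H = log2(n)
H = log2(85)
= 6.4094


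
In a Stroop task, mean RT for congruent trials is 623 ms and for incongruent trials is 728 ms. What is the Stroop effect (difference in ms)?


Stroop effect = RT(incongruent) - RT(congruent)
= 728 - 623
= 105 ms


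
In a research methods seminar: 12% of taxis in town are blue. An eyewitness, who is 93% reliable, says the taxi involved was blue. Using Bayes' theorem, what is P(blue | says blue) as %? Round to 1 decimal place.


P(blue | says blue) = P(says blue | blue)*P(blue) / [P(says blue | blue)*P(blue) + P(says blue | not blue)*P(not blue)]
Numerator = 0.93 * 0.12 = 0.1116
False identification = 0.07 * 0.88 = 0.0616
P = 0.1116 / (0.1116 + 0.0616)
= 0.1116 / 0.1732
As percentage = 64.4


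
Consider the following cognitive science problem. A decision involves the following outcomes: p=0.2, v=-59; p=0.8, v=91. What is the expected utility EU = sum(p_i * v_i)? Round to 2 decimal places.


EU = sum(p_i * v_i)
0.2 * -59 = -11.8
0.8 * 91 = 72.8
EU = -11.8 + 72.8
= 61.00


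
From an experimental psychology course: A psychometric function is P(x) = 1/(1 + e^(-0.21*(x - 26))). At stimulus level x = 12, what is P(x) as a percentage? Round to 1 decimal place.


P(x) = 1/(1 + e^(-0.21*(12 - 26)))
Exponent = -0.21 * -14 = 2.94
e^(2.94) = 18.915846
P = 1/(1 + 18.915846) = 0.050211
Percentage = 5.0


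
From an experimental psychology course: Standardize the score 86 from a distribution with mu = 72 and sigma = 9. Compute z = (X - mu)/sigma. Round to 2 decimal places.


z = (X - mu) / sigma
= (86 - 72) / 9
= 14 / 9
= 1.56


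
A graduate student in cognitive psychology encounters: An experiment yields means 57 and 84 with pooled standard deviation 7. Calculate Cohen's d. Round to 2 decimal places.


Cohen's d = (M1 - M2) / S_pooled
= (57 - 84) / 7
= -27 / 7
= -3.86


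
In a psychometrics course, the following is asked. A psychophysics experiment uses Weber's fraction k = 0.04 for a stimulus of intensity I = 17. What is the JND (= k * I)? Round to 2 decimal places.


JND = k * I
JND = 0.04 * 17
= 0.68


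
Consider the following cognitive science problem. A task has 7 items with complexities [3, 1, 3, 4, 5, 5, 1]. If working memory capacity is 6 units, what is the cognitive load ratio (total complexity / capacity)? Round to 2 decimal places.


Total complexity = 3 + 1 + 3 + 4 + 5 + 5 + 1 = 22
Load = total / capacity = 22 / 6
= 3.67


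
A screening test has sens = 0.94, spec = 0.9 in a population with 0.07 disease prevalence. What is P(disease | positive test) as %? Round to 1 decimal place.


PPV = (sens * prev) / (sens * prev + (1-spec) * (1-prev))
Numerator = 0.94 * 0.07 = 0.0658
P(positive and no disease) = (1 - spec) * (1 - prev) = (1 - 0.9) * (1 - 0.07) = 0.093
Denominator = 0.0658 + 0.093 = 0.1588
PPV = 0.0658 / 0.1588 = 0.414358
As percentage = 41.4


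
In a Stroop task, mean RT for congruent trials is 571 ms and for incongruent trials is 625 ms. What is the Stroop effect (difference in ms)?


Stroop effect = RT(incongruent) - RT(congruent)
= 625 - 571
= 54 ms


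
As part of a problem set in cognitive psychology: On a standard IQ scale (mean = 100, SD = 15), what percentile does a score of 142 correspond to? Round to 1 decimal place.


z = (IQ - mean) / SD
z = (142 - 100) / 15 = 2.8
Percentile = Phi(2.8) * 100
Phi(2.8) = 0.997445
= 99.7


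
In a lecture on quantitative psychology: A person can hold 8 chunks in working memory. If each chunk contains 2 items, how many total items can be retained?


Total items = chunks * items_per_chunk
= 8 * 2
= 16


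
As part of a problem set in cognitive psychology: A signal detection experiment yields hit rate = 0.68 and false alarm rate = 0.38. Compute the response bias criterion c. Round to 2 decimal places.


c = -0.5 * (z(HR) + z(FAR))
z(0.68) = 0.4677
z(0.38) = -0.3055
c = -0.5 * (0.4677 + -0.3055)
= -0.5 * 0.1622
= -0.08


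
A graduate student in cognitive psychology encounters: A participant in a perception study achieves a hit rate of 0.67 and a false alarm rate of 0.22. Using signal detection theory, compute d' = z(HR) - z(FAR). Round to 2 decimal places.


d' = z(HR) - z(FAR)
z(0.67) = 0.4399
z(0.22) = -0.7722
d' = 0.4399 - -0.7722
= 1.21


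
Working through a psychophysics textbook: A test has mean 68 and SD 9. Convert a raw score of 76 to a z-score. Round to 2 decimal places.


z = (X - mu) / sigma
= (76 - 68) / 9
= 8 / 9
= 0.89


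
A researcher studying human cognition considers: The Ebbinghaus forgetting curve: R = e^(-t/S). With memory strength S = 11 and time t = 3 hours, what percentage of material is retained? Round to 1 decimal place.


R = e^(-t/S)
-t/S = -3/11 = -0.272727
R = e^(-0.272727) = 0.761301
Percentage = 0.761301 * 100
= 76.1


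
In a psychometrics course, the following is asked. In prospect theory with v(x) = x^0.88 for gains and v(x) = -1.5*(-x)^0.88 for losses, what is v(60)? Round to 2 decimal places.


Since x = 60 >= 0, use v(x) = x^0.88
60^0.88 = 36.709
v(60) = 36.71


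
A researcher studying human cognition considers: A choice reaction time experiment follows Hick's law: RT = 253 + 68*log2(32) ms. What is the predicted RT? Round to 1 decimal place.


RT = 253 + 68 * log2(32)
log2(32) = 5.0
RT = 253 + 68 * 5.0
= 253 + 340.0
= 593.0 ms


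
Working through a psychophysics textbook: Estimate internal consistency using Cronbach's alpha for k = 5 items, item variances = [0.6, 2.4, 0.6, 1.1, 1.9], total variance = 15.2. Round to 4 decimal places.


alpha = (k/(k-1)) * (1 - sum(s_i^2)/s_total^2)
sum(item variances) = 6.6
k/(k-1) = 5/4 = 1.25
1 - 6.6/15.2 = 1 - 0.434211 = 0.565789
alpha = 1.25 * 0.565789
= 0.7072


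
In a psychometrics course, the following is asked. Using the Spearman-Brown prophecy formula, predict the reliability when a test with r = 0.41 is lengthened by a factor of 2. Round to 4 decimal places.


r_new = n*r / (1 + (n-1)*r)
Numerator = 2 * 0.41 = 0.82
Denominator = 1 + 1 * 0.41 = 1.41
r_new = 0.82 / 1.41
= 0.5816


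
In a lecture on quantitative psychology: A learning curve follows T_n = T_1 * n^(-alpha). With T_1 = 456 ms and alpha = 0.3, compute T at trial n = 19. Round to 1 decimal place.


T_n = 456 * 19^(-0.3)
19^(-0.3) = 0.413403
T_n = 456 * 0.413403
= 188.5 ms


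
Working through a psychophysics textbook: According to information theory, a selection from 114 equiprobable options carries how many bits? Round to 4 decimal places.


H = log2(n)
H = log2(114)
= 6.8329


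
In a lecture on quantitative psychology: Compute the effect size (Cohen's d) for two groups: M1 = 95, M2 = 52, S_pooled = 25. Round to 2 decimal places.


Cohen's d = (M1 - M2) / S_pooled
= (95 - 52) / 25
= 43 / 25
= 1.72


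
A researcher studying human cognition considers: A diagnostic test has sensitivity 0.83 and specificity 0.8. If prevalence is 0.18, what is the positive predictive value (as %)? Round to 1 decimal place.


PPV = (sens * prev) / (sens * prev + (1-spec) * (1-prev))
Numerator = 0.83 * 0.18 = 0.1494
P(positive and no disease) = (1 - spec) * (1 - prev) = (1 - 0.8) * (1 - 0.18) = 0.164
Denominator = 0.1494 + 0.164 = 0.3134
PPV = 0.1494 / 0.3134 = 0.476707
As percentage = 47.7


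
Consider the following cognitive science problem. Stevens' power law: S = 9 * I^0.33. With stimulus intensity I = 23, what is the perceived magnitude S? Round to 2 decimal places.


S = 9 * 23^0.33
23^0.33 = 2.8143
S = 9 * 2.8143
= 25.33


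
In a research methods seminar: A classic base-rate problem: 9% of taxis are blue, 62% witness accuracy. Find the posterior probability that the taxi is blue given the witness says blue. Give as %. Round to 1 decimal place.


P(blue | says blue) = P(says blue | blue)*P(blue) / [P(says blue | blue)*P(blue) + P(says blue | not blue)*P(not blue)]
Numerator = 0.62 * 0.09 = 0.0558
False identification = 0.38 * 0.91 = 0.3458
P = 0.0558 / (0.0558 + 0.3458)
= 0.0558 / 0.4016
As percentage = 13.9


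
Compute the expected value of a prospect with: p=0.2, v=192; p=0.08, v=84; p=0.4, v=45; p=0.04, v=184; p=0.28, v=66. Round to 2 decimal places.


EU = sum(p_i * v_i)
0.2 * 192 = 38.4
0.08 * 84 = 6.72
0.4 * 45 = 18.0
0.04 * 184 = 7.36
0.28 * 66 = 18.48
EU = 38.4 + 6.72 + 18.0 + 7.36 + 18.48
= 88.96


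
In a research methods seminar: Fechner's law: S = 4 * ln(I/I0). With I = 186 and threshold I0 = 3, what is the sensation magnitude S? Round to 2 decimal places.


S = 4 * ln(186/3)
I/I0 = 62.0
ln(62.0) = 4.1271
S = 4 * 4.1271
= 16.51


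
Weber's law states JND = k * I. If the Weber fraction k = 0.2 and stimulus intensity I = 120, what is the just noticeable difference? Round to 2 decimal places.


JND = k * I
JND = 0.2 * 120
= 24.00


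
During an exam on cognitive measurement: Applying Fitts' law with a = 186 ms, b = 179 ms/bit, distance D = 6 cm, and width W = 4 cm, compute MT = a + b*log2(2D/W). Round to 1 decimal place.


MT = 186 + 179 * log2(2*6/4)
2D/W = 3.0
log2(3.0) = 1.585
MT = 186 + 179 * 1.585
= 469.7 ms


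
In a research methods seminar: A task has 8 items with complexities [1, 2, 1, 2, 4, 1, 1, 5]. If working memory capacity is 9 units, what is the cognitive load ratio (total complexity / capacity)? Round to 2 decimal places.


Total complexity = 1 + 2 + 1 + 2 + 4 + 1 + 1 + 5 = 17
Load = total / capacity = 17 / 9
= 1.89


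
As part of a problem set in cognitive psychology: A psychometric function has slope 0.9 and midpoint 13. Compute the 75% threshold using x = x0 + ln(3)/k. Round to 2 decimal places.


At P = 0.75: 0.75 = 1/(1 + e^(-k*(x-x0)))
Solving: e^(-k*(x-x0)) = 1/3
x = x0 + ln(3)/k
ln(3) = 1.0986
x = 13 + 1.0986/0.9
= 13 + 1.2207
= 14.22


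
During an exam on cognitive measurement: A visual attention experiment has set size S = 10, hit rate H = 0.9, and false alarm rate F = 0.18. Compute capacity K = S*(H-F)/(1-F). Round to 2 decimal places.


K = S * (H - F) / (1 - F)
H - F = 0.72
1 - F = 0.82
K = 10 * 0.72 / 0.82
= 8.78


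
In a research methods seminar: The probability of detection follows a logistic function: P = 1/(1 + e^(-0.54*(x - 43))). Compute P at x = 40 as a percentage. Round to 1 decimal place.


P(x) = 1/(1 + e^(-0.54*(40 - 43)))
Exponent = -0.54 * -3 = 1.62
e^(1.62) = 5.05309
P = 1/(1 + 5.05309) = 0.165205
Percentage = 16.5


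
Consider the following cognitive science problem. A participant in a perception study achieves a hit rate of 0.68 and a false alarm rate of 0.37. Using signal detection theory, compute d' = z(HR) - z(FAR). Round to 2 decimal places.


d' = z(HR) - z(FAR)
z(0.68) = 0.4677
z(0.37) = -0.3319
d' = 0.4677 - -0.3319
= 0.80


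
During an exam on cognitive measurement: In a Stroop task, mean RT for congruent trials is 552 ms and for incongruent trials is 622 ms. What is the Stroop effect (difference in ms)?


Stroop effect = RT(incongruent) - RT(congruent)
= 622 - 552
= 70 ms


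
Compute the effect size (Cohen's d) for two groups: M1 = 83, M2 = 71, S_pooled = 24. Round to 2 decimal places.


Cohen's d = (M1 - M2) / S_pooled
= (83 - 71) / 24
= 12 / 24
= 0.50


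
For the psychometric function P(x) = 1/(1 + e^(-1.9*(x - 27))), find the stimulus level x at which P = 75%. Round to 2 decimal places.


At P = 0.75: 0.75 = 1/(1 + e^(-k*(x-x0)))
Solving: e^(-k*(x-x0)) = 1/3
x = x0 + ln(3)/k
ln(3) = 1.0986
x = 27 + 1.0986/1.9
= 27 + 0.5782
= 27.58


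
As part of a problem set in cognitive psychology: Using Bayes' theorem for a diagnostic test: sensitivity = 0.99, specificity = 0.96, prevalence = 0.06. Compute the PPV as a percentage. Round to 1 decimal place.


PPV = (sens * prev) / (sens * prev + (1-spec) * (1-prev))
Numerator = 0.99 * 0.06 = 0.0594
P(positive and no disease) = (1 - spec) * (1 - prev) = (1 - 0.96) * (1 - 0.06) = 0.0376
Denominator = 0.0594 + 0.0376 = 0.097
PPV = 0.0594 / 0.097 = 0.612371
As percentage = 61.2


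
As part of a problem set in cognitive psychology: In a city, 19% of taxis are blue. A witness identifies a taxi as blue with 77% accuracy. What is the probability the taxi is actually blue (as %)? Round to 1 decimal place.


P(blue | says blue) = P(says blue | blue)*P(blue) / [P(says blue | blue)*P(blue) + P(says blue | not blue)*P(not blue)]
Numerator = 0.77 * 0.19 = 0.1463
False identification = 0.23 * 0.81 = 0.1863
P = 0.1463 / (0.1463 + 0.1863)
= 0.1463 / 0.3326
As percentage = 44.0


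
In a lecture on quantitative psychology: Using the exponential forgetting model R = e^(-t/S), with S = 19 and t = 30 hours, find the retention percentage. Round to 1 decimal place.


R = e^(-t/S)
-t/S = -30/19 = -1.578947
R = e^(-1.578947) = 0.206192
Percentage = 0.206192 * 100
= 20.6


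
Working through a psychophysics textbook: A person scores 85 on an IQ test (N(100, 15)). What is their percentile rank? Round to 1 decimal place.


z = (IQ - mean) / SD
z = (85 - 100) / 15 = -1.0
Percentile = Phi(-1.0) * 100
Phi(-1.0) = 0.158655
= 15.9


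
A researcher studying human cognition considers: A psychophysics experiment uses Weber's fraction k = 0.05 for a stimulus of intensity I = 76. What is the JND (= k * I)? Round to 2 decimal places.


JND = k * I
JND = 0.05 * 76
= 3.80


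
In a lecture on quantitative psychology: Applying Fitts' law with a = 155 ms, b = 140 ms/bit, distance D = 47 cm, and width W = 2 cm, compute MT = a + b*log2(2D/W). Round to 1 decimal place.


MT = 155 + 140 * log2(2*47/2)
2D/W = 47.0
log2(47.0) = 5.5546
MT = 155 + 140 * 5.5546
= 932.6 ms


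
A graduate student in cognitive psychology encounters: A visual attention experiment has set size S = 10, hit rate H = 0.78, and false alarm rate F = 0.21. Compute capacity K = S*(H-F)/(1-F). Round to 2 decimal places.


K = S * (H - F) / (1 - F)
H - F = 0.57
1 - F = 0.79
K = 10 * 0.57 / 0.79
= 7.22


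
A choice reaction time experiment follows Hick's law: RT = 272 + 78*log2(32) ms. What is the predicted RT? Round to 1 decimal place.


RT = 272 + 78 * log2(32)
log2(32) = 5.0
RT = 272 + 78 * 5.0
= 272 + 390.0
= 662.0 ms


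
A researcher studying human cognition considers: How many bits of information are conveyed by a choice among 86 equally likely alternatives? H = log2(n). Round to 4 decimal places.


H = log2(n)
H = log2(86)
= 6.4263


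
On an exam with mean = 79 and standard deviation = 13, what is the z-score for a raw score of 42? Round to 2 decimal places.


z = (X - mu) / sigma
= (42 - 79) / 13
= -37 / 13
= -2.85


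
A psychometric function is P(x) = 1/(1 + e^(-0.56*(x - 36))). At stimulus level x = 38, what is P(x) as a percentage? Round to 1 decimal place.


P(x) = 1/(1 + e^(-0.56*(38 - 36)))
Exponent = -0.56 * 2 = -1.12
e^(-1.12) = 0.32628
P = 1/(1 + 0.32628) = 0.753989
Percentage = 75.4


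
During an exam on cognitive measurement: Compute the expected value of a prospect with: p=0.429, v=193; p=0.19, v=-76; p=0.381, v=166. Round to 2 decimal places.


EU = sum(p_i * v_i)
0.429 * 193 = 82.797
0.19 * -76 = -14.44
0.381 * 166 = 63.246
EU = 82.797 + -14.44 + 63.246
= 131.60


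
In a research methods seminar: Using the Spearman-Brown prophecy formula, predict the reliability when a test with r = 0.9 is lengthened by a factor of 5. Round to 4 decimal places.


r_new = n*r / (1 + (n-1)*r)
Numerator = 5 * 0.9 = 4.5
Denominator = 1 + 4 * 0.9 = 4.6
r_new = 4.5 / 4.6
= 0.9783


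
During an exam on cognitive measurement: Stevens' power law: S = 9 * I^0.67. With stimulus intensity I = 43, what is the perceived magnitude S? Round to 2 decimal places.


S = 9 * 43^0.67
43^0.67 = 12.4286
S = 9 * 12.4286
= 111.86


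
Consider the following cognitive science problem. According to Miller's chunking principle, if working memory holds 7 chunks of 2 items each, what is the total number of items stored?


Total items = chunks * items_per_chunk
= 7 * 2
= 14


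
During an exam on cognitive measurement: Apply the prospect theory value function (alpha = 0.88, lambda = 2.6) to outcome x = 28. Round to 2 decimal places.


Since x = 28 >= 0, use v(x) = x^0.88
28^0.88 = 18.7715
v(28) = 18.77


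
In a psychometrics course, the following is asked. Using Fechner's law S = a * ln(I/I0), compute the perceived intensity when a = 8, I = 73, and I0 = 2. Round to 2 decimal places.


S = 8 * ln(73/2)
I/I0 = 36.5
ln(36.5) = 3.5973
S = 8 * 3.5973
= 28.78


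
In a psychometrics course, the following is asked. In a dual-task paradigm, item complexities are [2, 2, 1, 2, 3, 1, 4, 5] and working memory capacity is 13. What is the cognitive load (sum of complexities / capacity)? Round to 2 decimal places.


Total complexity = 2 + 2 + 1 + 2 + 3 + 1 + 4 + 5 = 20
Load = total / capacity = 20 / 13
= 1.54


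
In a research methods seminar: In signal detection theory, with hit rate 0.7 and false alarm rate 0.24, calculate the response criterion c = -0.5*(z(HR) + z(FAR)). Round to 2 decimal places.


c = -0.5 * (z(HR) + z(FAR))
z(0.7) = 0.5244
z(0.24) = -0.7063
c = -0.5 * (0.5244 + -0.7063)
= -0.5 * -0.1819
= 0.09


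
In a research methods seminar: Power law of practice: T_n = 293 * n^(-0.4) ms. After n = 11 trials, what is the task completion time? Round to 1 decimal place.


T_n = 293 * 11^(-0.4)
11^(-0.4) = 0.383215
T_n = 293 * 0.383215
= 112.3 ms


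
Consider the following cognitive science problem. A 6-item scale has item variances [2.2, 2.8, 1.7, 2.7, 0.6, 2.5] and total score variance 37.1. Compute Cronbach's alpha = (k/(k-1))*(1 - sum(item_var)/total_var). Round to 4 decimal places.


alpha = (k/(k-1)) * (1 - sum(s_i^2)/s_total^2)
sum(item variances) = 12.5
k/(k-1) = 6/5 = 1.2
1 - 12.5/37.1 = 1 - 0.336927 = 0.663073
alpha = 1.2 * 0.663073
= 0.7957


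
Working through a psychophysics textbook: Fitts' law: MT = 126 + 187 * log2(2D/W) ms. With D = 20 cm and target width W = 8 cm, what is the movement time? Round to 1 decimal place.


MT = 126 + 187 * log2(2*20/8)
2D/W = 5.0
log2(5.0) = 2.3219
MT = 126 + 187 * 2.3219
= 560.2 ms


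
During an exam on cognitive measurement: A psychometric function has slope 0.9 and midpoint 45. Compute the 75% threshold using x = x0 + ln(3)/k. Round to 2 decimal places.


At P = 0.75: 0.75 = 1/(1 + e^(-k*(x-x0)))
Solving: e^(-k*(x-x0)) = 1/3
x = x0 + ln(3)/k
ln(3) = 1.0986
x = 45 + 1.0986/0.9
= 45 + 1.2207
= 46.22


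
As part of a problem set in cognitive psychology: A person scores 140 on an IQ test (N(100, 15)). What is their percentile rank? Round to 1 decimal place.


z = (IQ - mean) / SD
z = (140 - 100) / 15 = 2.6667
Percentile = Phi(2.6667) * 100
Phi(2.6667) = 0.99617
= 99.6


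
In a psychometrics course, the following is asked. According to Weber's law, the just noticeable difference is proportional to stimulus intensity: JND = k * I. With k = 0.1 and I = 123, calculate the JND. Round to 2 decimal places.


JND = k * I
JND = 0.1 * 123
= 12.30


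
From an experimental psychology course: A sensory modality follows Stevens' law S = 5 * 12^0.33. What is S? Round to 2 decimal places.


S = 5 * 12^0.33
12^0.33 = 2.2705
S = 5 * 2.2705
= 11.35


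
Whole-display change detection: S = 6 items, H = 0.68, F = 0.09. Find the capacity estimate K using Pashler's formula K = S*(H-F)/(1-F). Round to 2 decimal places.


K = S * (H - F) / (1 - F)
H - F = 0.59
1 - F = 0.91
K = 6 * 0.59 / 0.91
= 3.89


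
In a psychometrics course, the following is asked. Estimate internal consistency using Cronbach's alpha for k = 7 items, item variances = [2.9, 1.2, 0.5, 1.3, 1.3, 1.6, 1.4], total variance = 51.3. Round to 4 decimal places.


alpha = (k/(k-1)) * (1 - sum(s_i^2)/s_total^2)
sum(item variances) = 10.2
k/(k-1) = 7/6 = 1.166667
1 - 10.2/51.3 = 1 - 0.19883 = 0.80117
alpha = 1.166667 * 0.80117
= 0.9347


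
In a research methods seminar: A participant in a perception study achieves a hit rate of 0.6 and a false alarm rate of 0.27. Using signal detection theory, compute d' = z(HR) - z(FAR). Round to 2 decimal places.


d' = z(HR) - z(FAR)
z(0.6) = 0.2533
z(0.27) = -0.6128
d' = 0.2533 - -0.6128
= 0.87


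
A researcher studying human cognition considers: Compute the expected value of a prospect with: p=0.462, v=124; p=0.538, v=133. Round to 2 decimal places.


EU = sum(p_i * v_i)
0.462 * 124 = 57.288
0.538 * 133 = 71.554
EU = 57.288 + 71.554
= 128.84


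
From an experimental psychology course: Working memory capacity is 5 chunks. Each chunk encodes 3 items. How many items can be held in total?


Total items = chunks * items_per_chunk
= 5 * 3
= 15


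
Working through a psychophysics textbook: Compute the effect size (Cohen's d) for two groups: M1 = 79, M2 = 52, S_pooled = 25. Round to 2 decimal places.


Cohen's d = (M1 - M2) / S_pooled
= (79 - 52) / 25
= 27 / 25
= 1.08


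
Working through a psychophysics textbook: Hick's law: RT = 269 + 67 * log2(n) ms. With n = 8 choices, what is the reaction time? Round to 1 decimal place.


RT = 269 + 67 * log2(8)
log2(8) = 3.0
RT = 269 + 67 * 3.0
= 269 + 201.0
= 470.0 ms


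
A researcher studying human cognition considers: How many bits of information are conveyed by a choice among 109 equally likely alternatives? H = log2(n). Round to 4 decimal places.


H = log2(n)
H = log2(109)
= 6.7682
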